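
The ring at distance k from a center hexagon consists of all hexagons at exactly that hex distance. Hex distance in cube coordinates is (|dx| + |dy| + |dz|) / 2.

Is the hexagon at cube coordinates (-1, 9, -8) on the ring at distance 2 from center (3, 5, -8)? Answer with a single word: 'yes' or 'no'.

|px - cx| = |-1 - 3| = 4
|py - cy| = |9 - 5| = 4
|pz - cz| = |-8 - (-8)| = 0
distance = (4+4+0)/2 = 8/2 = 4
radius = 2; distance != radius -> no

Answer: no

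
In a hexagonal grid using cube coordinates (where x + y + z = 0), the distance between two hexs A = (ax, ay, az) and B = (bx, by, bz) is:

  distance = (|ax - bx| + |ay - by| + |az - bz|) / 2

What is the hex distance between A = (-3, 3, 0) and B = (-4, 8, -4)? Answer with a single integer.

|ax - bx| = |-3 - (-4)| = 1
|ay - by| = |3 - 8| = 5
|az - bz| = |0 - (-4)| = 4
distance = (1 + 5 + 4) / 2 = 10 / 2 = 5

Answer: 5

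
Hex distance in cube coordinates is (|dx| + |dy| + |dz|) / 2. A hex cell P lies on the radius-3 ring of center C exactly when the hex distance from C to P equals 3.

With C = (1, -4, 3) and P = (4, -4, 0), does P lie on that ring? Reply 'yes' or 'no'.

Answer: yes

Derivation:
|px - cx| = |4 - 1| = 3
|py - cy| = |-4 - (-4)| = 0
|pz - cz| = |0 - 3| = 3
distance = (3+0+3)/2 = 6/2 = 3
radius = 3; distance == radius -> yes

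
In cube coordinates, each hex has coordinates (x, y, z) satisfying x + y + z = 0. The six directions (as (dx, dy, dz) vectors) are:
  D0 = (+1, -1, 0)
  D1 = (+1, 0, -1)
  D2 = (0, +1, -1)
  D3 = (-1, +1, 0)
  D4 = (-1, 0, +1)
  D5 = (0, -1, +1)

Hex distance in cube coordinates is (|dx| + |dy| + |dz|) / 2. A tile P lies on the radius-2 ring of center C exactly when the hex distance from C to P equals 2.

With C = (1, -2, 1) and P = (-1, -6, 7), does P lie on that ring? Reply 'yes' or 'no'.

Answer: no

Derivation:
|px - cx| = |-1 - 1| = 2
|py - cy| = |-6 - (-2)| = 4
|pz - cz| = |7 - 1| = 6
distance = (2+4+6)/2 = 12/2 = 6
radius = 2; distance != radius -> no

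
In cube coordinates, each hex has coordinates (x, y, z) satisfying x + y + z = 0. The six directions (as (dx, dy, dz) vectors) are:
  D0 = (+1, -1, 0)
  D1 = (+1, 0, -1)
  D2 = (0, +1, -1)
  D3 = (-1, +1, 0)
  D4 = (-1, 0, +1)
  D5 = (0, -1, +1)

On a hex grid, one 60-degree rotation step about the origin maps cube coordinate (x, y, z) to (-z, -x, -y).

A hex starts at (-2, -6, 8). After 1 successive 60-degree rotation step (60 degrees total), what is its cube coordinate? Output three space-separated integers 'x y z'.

Start: (-2, -6, 8)
Step 1: (-2, -6, 8) -> (-(8), -(-2), -(-6)) = (-8, 2, 6)

Answer: -8 2 6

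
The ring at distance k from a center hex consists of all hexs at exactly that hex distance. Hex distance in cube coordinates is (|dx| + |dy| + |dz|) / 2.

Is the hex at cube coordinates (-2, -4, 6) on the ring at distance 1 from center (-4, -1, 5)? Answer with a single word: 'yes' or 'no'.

|px - cx| = |-2 - (-4)| = 2
|py - cy| = |-4 - (-1)| = 3
|pz - cz| = |6 - 5| = 1
distance = (2+3+1)/2 = 6/2 = 3
radius = 1; distance != radius -> no

Answer: no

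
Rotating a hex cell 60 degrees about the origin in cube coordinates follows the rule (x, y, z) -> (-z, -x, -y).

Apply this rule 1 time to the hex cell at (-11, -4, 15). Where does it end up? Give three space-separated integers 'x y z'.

Answer: -15 11 4

Derivation:
Start: (-11, -4, 15)
Step 1: (-11, -4, 15) -> (-(15), -(-11), -(-4)) = (-15, 11, 4)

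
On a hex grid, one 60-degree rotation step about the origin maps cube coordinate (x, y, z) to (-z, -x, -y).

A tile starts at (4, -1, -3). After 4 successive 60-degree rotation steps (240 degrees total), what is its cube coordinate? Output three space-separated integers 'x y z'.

Answer: -3 4 -1

Derivation:
Start: (4, -1, -3)
Step 1: (4, -1, -3) -> (-(-3), -(4), -(-1)) = (3, -4, 1)
Step 2: (3, -4, 1) -> (-(1), -(3), -(-4)) = (-1, -3, 4)
Step 3: (-1, -3, 4) -> (-(4), -(-1), -(-3)) = (-4, 1, 3)
Step 4: (-4, 1, 3) -> (-(3), -(-4), -(1)) = (-3, 4, -1)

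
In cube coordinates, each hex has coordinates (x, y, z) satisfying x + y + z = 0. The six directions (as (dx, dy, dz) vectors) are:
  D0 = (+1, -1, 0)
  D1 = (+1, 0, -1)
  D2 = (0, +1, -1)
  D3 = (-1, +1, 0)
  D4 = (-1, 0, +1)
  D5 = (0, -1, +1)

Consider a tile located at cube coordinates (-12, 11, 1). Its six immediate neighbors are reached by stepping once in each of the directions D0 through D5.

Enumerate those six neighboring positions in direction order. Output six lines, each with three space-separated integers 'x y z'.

Center: (-12, 11, 1). Add each direction:
  D0: (-12, 11, 1) + (1, -1, 0) = (-11, 10, 1)
  D1: (-12, 11, 1) + (1, 0, -1) = (-11, 11, 0)
  D2: (-12, 11, 1) + (0, 1, -1) = (-12, 12, 0)
  D3: (-12, 11, 1) + (-1, 1, 0) = (-13, 12, 1)
  D4: (-12, 11, 1) + (-1, 0, 1) = (-13, 11, 2)
  D5: (-12, 11, 1) + (0, -1, 1) = (-12, 10, 2)

Answer: -11 10 1
-11 11 0
-12 12 0
-13 12 1
-13 11 2
-12 10 2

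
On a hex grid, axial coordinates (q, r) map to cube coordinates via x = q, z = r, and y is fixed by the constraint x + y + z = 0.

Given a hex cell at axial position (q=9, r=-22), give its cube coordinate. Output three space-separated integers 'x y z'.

Answer: 9 13 -22

Derivation:
x = q = 9
z = r = -22
y = -x - z = -(9) - (-22) = 13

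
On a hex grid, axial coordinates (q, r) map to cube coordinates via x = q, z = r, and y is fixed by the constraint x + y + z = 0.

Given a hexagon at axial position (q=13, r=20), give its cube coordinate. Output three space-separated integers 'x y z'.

Answer: 13 -33 20

Derivation:
x = q = 13
z = r = 20
y = -x - z = -(13) - (20) = -33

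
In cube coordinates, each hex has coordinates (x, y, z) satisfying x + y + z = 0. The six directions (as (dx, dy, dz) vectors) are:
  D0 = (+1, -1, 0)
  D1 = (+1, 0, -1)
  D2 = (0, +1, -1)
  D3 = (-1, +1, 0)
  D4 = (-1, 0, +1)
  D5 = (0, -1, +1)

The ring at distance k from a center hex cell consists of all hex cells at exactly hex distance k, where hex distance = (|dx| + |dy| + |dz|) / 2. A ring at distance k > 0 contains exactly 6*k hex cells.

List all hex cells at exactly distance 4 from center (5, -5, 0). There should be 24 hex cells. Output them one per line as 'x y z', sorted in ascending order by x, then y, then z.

Walk ring at distance 4 from (5, -5, 0):
Start at center + D4*4 = (1, -5, 4)
  hex 0: (1, -5, 4)
  hex 1: (2, -6, 4)
  hex 2: (3, -7, 4)
  hex 3: (4, -8, 4)
  hex 4: (5, -9, 4)
  hex 5: (6, -9, 3)
  hex 6: (7, -9, 2)
  hex 7: (8, -9, 1)
  hex 8: (9, -9, 0)
  hex 9: (9, -8, -1)
  hex 10: (9, -7, -2)
  hex 11: (9, -6, -3)
  hex 12: (9, -5, -4)
  hex 13: (8, -4, -4)
  hex 14: (7, -3, -4)
  hex 15: (6, -2, -4)
  hex 16: (5, -1, -4)
  hex 17: (4, -1, -3)
  hex 18: (3, -1, -2)
  hex 19: (2, -1, -1)
  hex 20: (1, -1, 0)
  hex 21: (1, -2, 1)
  hex 22: (1, -3, 2)
  hex 23: (1, -4, 3)
Sorted: 24 hexes.

Answer: 1 -5 4
1 -4 3
1 -3 2
1 -2 1
1 -1 0
2 -6 4
2 -1 -1
3 -7 4
3 -1 -2
4 -8 4
4 -1 -3
5 -9 4
5 -1 -4
6 -9 3
6 -2 -4
7 -9 2
7 -3 -4
8 -9 1
8 -4 -4
9 -9 0
9 -8 -1
9 -7 -2
9 -6 -3
9 -5 -4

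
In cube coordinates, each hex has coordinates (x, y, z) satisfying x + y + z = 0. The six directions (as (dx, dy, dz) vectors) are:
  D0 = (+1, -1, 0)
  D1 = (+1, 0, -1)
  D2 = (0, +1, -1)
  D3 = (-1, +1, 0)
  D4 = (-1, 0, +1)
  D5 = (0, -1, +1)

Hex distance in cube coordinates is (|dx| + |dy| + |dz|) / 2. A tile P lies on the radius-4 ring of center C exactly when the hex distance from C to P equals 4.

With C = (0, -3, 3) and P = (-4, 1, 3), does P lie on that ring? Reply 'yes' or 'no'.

Answer: yes

Derivation:
|px - cx| = |-4 - 0| = 4
|py - cy| = |1 - (-3)| = 4
|pz - cz| = |3 - 3| = 0
distance = (4+4+0)/2 = 8/2 = 4
radius = 4; distance == radius -> yes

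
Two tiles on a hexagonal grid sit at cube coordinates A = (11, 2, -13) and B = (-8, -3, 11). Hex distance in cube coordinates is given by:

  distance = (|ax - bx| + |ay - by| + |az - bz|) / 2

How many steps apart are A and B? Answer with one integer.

Answer: 24

Derivation:
|ax - bx| = |11 - (-8)| = 19
|ay - by| = |2 - (-3)| = 5
|az - bz| = |-13 - 11| = 24
distance = (19 + 5 + 24) / 2 = 48 / 2 = 24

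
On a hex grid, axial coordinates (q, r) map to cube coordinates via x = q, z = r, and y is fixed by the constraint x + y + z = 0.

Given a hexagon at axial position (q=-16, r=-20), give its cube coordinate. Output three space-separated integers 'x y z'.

Answer: -16 36 -20

Derivation:
x = q = -16
z = r = -20
y = -x - z = -(-16) - (-20) = 36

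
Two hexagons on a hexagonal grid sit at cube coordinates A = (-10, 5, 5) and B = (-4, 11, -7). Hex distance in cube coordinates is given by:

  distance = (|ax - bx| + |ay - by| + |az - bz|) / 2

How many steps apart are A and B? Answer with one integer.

Answer: 12

Derivation:
|ax - bx| = |-10 - (-4)| = 6
|ay - by| = |5 - 11| = 6
|az - bz| = |5 - (-7)| = 12
distance = (6 + 6 + 12) / 2 = 24 / 2 = 12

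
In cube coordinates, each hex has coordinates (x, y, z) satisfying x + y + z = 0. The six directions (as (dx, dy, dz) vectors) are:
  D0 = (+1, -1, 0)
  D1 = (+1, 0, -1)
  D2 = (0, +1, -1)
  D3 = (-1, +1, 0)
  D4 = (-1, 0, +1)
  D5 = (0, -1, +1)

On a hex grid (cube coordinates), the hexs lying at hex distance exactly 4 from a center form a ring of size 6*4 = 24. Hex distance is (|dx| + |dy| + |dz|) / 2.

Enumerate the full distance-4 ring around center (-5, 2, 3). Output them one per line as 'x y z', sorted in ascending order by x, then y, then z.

Walk ring at distance 4 from (-5, 2, 3):
Start at center + D4*4 = (-9, 2, 7)
  hex 0: (-9, 2, 7)
  hex 1: (-8, 1, 7)
  hex 2: (-7, 0, 7)
  hex 3: (-6, -1, 7)
  hex 4: (-5, -2, 7)
  hex 5: (-4, -2, 6)
  hex 6: (-3, -2, 5)
  hex 7: (-2, -2, 4)
  hex 8: (-1, -2, 3)
  hex 9: (-1, -1, 2)
  hex 10: (-1, 0, 1)
  hex 11: (-1, 1, 0)
  hex 12: (-1, 2, -1)
  hex 13: (-2, 3, -1)
  hex 14: (-3, 4, -1)
  hex 15: (-4, 5, -1)
  hex 16: (-5, 6, -1)
  hex 17: (-6, 6, 0)
  hex 18: (-7, 6, 1)
  hex 19: (-8, 6, 2)
  hex 20: (-9, 6, 3)
  hex 21: (-9, 5, 4)
  hex 22: (-9, 4, 5)
  hex 23: (-9, 3, 6)
Sorted: 24 hexes.

Answer: -9 2 7
-9 3 6
-9 4 5
-9 5 4
-9 6 3
-8 1 7
-8 6 2
-7 0 7
-7 6 1
-6 -1 7
-6 6 0
-5 -2 7
-5 6 -1
-4 -2 6
-4 5 -1
-3 -2 5
-3 4 -1
-2 -2 4
-2 3 -1
-1 -2 3
-1 -1 2
-1 0 1
-1 1 0
-1 2 -1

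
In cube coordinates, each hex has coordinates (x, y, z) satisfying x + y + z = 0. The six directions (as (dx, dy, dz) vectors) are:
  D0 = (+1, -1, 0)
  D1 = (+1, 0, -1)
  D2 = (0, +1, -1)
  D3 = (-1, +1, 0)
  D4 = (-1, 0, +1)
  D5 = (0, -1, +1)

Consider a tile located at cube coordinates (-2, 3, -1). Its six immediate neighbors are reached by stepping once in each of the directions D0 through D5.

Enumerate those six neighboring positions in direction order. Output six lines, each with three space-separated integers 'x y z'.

Center: (-2, 3, -1). Add each direction:
  D0: (-2, 3, -1) + (1, -1, 0) = (-1, 2, -1)
  D1: (-2, 3, -1) + (1, 0, -1) = (-1, 3, -2)
  D2: (-2, 3, -1) + (0, 1, -1) = (-2, 4, -2)
  D3: (-2, 3, -1) + (-1, 1, 0) = (-3, 4, -1)
  D4: (-2, 3, -1) + (-1, 0, 1) = (-3, 3, 0)
  D5: (-2, 3, -1) + (0, -1, 1) = (-2, 2, 0)

Answer: -1 2 -1
-1 3 -2
-2 4 -2
-3 4 -1
-3 3 0
-2 2 0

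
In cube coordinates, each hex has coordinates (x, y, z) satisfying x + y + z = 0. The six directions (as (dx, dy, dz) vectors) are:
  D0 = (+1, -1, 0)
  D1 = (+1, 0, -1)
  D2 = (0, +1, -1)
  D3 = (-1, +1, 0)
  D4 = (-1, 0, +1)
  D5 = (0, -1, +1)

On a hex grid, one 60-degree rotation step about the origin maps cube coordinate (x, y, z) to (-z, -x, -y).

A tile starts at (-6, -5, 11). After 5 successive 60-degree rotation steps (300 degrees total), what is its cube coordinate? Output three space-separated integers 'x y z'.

Answer: 5 -11 6

Derivation:
Start: (-6, -5, 11)
Step 1: (-6, -5, 11) -> (-(11), -(-6), -(-5)) = (-11, 6, 5)
Step 2: (-11, 6, 5) -> (-(5), -(-11), -(6)) = (-5, 11, -6)
Step 3: (-5, 11, -6) -> (-(-6), -(-5), -(11)) = (6, 5, -11)
Step 4: (6, 5, -11) -> (-(-11), -(6), -(5)) = (11, -6, -5)
Step 5: (11, -6, -5) -> (-(-5), -(11), -(-6)) = (5, -11, 6)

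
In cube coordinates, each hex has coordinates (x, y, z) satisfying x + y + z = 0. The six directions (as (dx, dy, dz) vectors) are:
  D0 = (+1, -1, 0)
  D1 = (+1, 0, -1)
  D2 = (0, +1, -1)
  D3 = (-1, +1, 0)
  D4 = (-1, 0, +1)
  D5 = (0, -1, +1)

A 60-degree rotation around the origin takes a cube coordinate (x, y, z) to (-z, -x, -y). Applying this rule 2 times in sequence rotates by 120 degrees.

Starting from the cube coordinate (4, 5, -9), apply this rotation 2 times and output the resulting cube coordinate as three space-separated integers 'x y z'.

Answer: 5 -9 4

Derivation:
Start: (4, 5, -9)
Step 1: (4, 5, -9) -> (-(-9), -(4), -(5)) = (9, -4, -5)
Step 2: (9, -4, -5) -> (-(-5), -(9), -(-4)) = (5, -9, 4)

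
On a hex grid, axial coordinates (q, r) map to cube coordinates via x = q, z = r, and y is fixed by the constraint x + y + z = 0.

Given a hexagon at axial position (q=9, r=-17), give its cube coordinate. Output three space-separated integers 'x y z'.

x = q = 9
z = r = -17
y = -x - z = -(9) - (-17) = 8

Answer: 9 8 -17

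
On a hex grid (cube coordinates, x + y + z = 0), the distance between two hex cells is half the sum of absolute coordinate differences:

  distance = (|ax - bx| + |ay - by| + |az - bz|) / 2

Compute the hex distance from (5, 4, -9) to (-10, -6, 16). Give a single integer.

|ax - bx| = |5 - (-10)| = 15
|ay - by| = |4 - (-6)| = 10
|az - bz| = |-9 - 16| = 25
distance = (15 + 10 + 25) / 2 = 50 / 2 = 25

Answer: 25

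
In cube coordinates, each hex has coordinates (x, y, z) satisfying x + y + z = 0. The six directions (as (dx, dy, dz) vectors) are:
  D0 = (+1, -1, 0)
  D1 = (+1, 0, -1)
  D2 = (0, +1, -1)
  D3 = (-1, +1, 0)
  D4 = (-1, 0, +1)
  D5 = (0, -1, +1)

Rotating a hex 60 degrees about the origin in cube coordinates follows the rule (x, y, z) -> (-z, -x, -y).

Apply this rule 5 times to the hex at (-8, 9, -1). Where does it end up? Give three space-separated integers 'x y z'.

Answer: -9 1 8

Derivation:
Start: (-8, 9, -1)
Step 1: (-8, 9, -1) -> (-(-1), -(-8), -(9)) = (1, 8, -9)
Step 2: (1, 8, -9) -> (-(-9), -(1), -(8)) = (9, -1, -8)
Step 3: (9, -1, -8) -> (-(-8), -(9), -(-1)) = (8, -9, 1)
Step 4: (8, -9, 1) -> (-(1), -(8), -(-9)) = (-1, -8, 9)
Step 5: (-1, -8, 9) -> (-(9), -(-1), -(-8)) = (-9, 1, 8)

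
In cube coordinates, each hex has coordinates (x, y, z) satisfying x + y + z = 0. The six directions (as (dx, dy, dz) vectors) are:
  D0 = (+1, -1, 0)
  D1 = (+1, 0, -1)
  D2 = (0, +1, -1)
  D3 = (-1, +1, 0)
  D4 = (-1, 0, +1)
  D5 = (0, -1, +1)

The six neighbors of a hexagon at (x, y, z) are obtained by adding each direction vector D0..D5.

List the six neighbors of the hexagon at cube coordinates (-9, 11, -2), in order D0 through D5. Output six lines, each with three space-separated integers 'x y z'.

Center: (-9, 11, -2). Add each direction:
  D0: (-9, 11, -2) + (1, -1, 0) = (-8, 10, -2)
  D1: (-9, 11, -2) + (1, 0, -1) = (-8, 11, -3)
  D2: (-9, 11, -2) + (0, 1, -1) = (-9, 12, -3)
  D3: (-9, 11, -2) + (-1, 1, 0) = (-10, 12, -2)
  D4: (-9, 11, -2) + (-1, 0, 1) = (-10, 11, -1)
  D5: (-9, 11, -2) + (0, -1, 1) = (-9, 10, -1)

Answer: -8 10 -2
-8 11 -3
-9 12 -3
-10 12 -2
-10 11 -1
-9 10 -1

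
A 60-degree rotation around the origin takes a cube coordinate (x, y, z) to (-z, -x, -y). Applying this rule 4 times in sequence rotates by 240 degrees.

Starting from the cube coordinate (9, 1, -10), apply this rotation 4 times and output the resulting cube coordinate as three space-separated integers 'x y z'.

Answer: -10 9 1

Derivation:
Start: (9, 1, -10)
Step 1: (9, 1, -10) -> (-(-10), -(9), -(1)) = (10, -9, -1)
Step 2: (10, -9, -1) -> (-(-1), -(10), -(-9)) = (1, -10, 9)
Step 3: (1, -10, 9) -> (-(9), -(1), -(-10)) = (-9, -1, 10)
Step 4: (-9, -1, 10) -> (-(10), -(-9), -(-1)) = (-10, 9, 1)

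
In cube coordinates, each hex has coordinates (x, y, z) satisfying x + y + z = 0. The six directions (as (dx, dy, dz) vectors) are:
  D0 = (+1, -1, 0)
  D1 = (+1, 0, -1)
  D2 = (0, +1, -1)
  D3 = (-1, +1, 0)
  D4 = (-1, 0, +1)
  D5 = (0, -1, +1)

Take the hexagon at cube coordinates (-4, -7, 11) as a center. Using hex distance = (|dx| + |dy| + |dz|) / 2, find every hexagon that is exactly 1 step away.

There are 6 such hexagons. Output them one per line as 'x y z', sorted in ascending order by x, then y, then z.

Answer: -5 -7 12
-5 -6 11
-4 -8 12
-4 -6 10
-3 -8 11
-3 -7 10

Derivation:
Walk ring at distance 1 from (-4, -7, 11):
Start at center + D4*1 = (-5, -7, 12)
  hex 0: (-5, -7, 12)
  hex 1: (-4, -8, 12)
  hex 2: (-3, -8, 11)
  hex 3: (-3, -7, 10)
  hex 4: (-4, -6, 10)
  hex 5: (-5, -6, 11)
Sorted: 6 hexes.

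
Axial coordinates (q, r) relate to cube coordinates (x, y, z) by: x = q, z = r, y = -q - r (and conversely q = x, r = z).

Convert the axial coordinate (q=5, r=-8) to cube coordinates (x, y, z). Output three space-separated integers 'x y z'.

x = q = 5
z = r = -8
y = -x - z = -(5) - (-8) = 3

Answer: 5 3 -8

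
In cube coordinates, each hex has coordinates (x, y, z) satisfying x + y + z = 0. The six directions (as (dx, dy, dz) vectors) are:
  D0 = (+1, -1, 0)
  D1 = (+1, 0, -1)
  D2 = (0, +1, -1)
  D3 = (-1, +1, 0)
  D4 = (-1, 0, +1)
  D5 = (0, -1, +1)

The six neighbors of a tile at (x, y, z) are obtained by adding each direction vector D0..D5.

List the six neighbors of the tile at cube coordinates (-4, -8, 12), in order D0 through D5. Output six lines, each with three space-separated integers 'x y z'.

Center: (-4, -8, 12). Add each direction:
  D0: (-4, -8, 12) + (1, -1, 0) = (-3, -9, 12)
  D1: (-4, -8, 12) + (1, 0, -1) = (-3, -8, 11)
  D2: (-4, -8, 12) + (0, 1, -1) = (-4, -7, 11)
  D3: (-4, -8, 12) + (-1, 1, 0) = (-5, -7, 12)
  D4: (-4, -8, 12) + (-1, 0, 1) = (-5, -8, 13)
  D5: (-4, -8, 12) + (0, -1, 1) = (-4, -9, 13)

Answer: -3 -9 12
-3 -8 11
-4 -7 11
-5 -7 12
-5 -8 13
-4 -9 13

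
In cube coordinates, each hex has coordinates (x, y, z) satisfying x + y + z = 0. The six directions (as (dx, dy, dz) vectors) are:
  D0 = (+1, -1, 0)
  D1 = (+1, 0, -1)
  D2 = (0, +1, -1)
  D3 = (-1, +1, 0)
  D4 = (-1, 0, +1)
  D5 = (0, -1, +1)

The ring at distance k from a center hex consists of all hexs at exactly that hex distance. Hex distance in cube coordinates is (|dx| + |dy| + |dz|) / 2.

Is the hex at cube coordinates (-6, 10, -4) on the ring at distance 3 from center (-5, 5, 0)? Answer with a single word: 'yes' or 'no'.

|px - cx| = |-6 - (-5)| = 1
|py - cy| = |10 - 5| = 5
|pz - cz| = |-4 - 0| = 4
distance = (1+5+4)/2 = 10/2 = 5
radius = 3; distance != radius -> no

Answer: no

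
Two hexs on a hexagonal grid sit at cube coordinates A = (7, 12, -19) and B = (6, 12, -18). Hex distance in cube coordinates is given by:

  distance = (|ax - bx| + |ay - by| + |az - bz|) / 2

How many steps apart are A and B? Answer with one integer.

|ax - bx| = |7 - 6| = 1
|ay - by| = |12 - 12| = 0
|az - bz| = |-19 - (-18)| = 1
distance = (1 + 0 + 1) / 2 = 2 / 2 = 1

Answer: 1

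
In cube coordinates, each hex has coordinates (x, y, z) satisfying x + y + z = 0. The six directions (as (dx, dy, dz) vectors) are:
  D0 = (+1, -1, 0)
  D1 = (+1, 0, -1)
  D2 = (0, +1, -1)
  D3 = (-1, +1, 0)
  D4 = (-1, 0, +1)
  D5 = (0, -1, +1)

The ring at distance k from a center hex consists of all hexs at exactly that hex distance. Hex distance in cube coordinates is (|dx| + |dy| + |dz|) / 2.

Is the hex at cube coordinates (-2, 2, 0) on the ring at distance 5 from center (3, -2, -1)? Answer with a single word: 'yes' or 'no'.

|px - cx| = |-2 - 3| = 5
|py - cy| = |2 - (-2)| = 4
|pz - cz| = |0 - (-1)| = 1
distance = (5+4+1)/2 = 10/2 = 5
radius = 5; distance == radius -> yes

Answer: yes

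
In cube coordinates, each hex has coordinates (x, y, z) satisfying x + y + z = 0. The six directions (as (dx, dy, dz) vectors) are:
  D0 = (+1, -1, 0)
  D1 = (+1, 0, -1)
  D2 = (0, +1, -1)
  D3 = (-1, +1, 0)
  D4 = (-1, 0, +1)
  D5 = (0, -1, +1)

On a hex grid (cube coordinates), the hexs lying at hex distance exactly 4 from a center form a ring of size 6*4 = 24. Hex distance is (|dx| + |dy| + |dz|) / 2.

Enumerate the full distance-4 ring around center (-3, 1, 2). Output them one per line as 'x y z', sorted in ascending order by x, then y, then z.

Walk ring at distance 4 from (-3, 1, 2):
Start at center + D4*4 = (-7, 1, 6)
  hex 0: (-7, 1, 6)
  hex 1: (-6, 0, 6)
  hex 2: (-5, -1, 6)
  hex 3: (-4, -2, 6)
  hex 4: (-3, -3, 6)
  hex 5: (-2, -3, 5)
  hex 6: (-1, -3, 4)
  hex 7: (0, -3, 3)
  hex 8: (1, -3, 2)
  hex 9: (1, -2, 1)
  hex 10: (1, -1, 0)
  hex 11: (1, 0, -1)
  hex 12: (1, 1, -2)
  hex 13: (0, 2, -2)
  hex 14: (-1, 3, -2)
  hex 15: (-2, 4, -2)
  hex 16: (-3, 5, -2)
  hex 17: (-4, 5, -1)
  hex 18: (-5, 5, 0)
  hex 19: (-6, 5, 1)
  hex 20: (-7, 5, 2)
  hex 21: (-7, 4, 3)
  hex 22: (-7, 3, 4)
  hex 23: (-7, 2, 5)
Sorted: 24 hexes.

Answer: -7 1 6
-7 2 5
-7 3 4
-7 4 3
-7 5 2
-6 0 6
-6 5 1
-5 -1 6
-5 5 0
-4 -2 6
-4 5 -1
-3 -3 6
-3 5 -2
-2 -3 5
-2 4 -2
-1 -3 4
-1 3 -2
0 -3 3
0 2 -2
1 -3 2
1 -2 1
1 -1 0
1 0 -1
1 1 -2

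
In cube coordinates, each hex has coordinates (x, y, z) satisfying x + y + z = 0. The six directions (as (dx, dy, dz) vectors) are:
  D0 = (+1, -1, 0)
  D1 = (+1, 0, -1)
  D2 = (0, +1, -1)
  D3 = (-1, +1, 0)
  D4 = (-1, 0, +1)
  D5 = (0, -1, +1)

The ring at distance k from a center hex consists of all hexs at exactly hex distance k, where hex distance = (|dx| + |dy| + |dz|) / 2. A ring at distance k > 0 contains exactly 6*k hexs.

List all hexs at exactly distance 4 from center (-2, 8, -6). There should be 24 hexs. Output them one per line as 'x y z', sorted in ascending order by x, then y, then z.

Walk ring at distance 4 from (-2, 8, -6):
Start at center + D4*4 = (-6, 8, -2)
  hex 0: (-6, 8, -2)
  hex 1: (-5, 7, -2)
  hex 2: (-4, 6, -2)
  hex 3: (-3, 5, -2)
  hex 4: (-2, 4, -2)
  hex 5: (-1, 4, -3)
  hex 6: (0, 4, -4)
  hex 7: (1, 4, -5)
  hex 8: (2, 4, -6)
  hex 9: (2, 5, -7)
  hex 10: (2, 6, -8)
  hex 11: (2, 7, -9)
  hex 12: (2, 8, -10)
  hex 13: (1, 9, -10)
  hex 14: (0, 10, -10)
  hex 15: (-1, 11, -10)
  hex 16: (-2, 12, -10)
  hex 17: (-3, 12, -9)
  hex 18: (-4, 12, -8)
  hex 19: (-5, 12, -7)
  hex 20: (-6, 12, -6)
  hex 21: (-6, 11, -5)
  hex 22: (-6, 10, -4)
  hex 23: (-6, 9, -3)
Sorted: 24 hexes.

Answer: -6 8 -2
-6 9 -3
-6 10 -4
-6 11 -5
-6 12 -6
-5 7 -2
-5 12 -7
-4 6 -2
-4 12 -8
-3 5 -2
-3 12 -9
-2 4 -2
-2 12 -10
-1 4 -3
-1 11 -10
0 4 -4
0 10 -10
1 4 -5
1 9 -10
2 4 -6
2 5 -7
2 6 -8
2 7 -9
2 8 -10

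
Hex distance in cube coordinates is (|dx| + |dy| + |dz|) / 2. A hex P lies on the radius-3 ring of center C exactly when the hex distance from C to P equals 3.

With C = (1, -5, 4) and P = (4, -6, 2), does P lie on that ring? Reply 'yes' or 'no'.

Answer: yes

Derivation:
|px - cx| = |4 - 1| = 3
|py - cy| = |-6 - (-5)| = 1
|pz - cz| = |2 - 4| = 2
distance = (3+1+2)/2 = 6/2 = 3
radius = 3; distance == radius -> yes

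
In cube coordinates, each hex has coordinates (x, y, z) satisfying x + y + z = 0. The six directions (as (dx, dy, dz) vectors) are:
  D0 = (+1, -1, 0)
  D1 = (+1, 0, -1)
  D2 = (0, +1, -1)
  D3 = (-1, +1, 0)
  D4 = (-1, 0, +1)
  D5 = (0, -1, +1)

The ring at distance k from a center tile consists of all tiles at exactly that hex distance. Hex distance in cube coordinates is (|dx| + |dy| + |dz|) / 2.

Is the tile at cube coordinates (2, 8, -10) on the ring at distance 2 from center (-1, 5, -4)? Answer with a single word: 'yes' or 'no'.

Answer: no

Derivation:
|px - cx| = |2 - (-1)| = 3
|py - cy| = |8 - 5| = 3
|pz - cz| = |-10 - (-4)| = 6
distance = (3+3+6)/2 = 12/2 = 6
radius = 2; distance != radius -> no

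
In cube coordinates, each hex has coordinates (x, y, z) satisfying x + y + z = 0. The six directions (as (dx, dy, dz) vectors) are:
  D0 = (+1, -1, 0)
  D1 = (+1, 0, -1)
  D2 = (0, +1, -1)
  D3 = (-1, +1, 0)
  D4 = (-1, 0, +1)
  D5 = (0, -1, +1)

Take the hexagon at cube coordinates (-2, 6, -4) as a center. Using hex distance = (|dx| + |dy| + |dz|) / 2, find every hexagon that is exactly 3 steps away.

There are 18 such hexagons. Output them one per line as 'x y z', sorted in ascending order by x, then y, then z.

Answer: -5 6 -1
-5 7 -2
-5 8 -3
-5 9 -4
-4 5 -1
-4 9 -5
-3 4 -1
-3 9 -6
-2 3 -1
-2 9 -7
-1 3 -2
-1 8 -7
0 3 -3
0 7 -7
1 3 -4
1 4 -5
1 5 -6
1 6 -7

Derivation:
Walk ring at distance 3 from (-2, 6, -4):
Start at center + D4*3 = (-5, 6, -1)
  hex 0: (-5, 6, -1)
  hex 1: (-4, 5, -1)
  hex 2: (-3, 4, -1)
  hex 3: (-2, 3, -1)
  hex 4: (-1, 3, -2)
  hex 5: (0, 3, -3)
  hex 6: (1, 3, -4)
  hex 7: (1, 4, -5)
  hex 8: (1, 5, -6)
  hex 9: (1, 6, -7)
  hex 10: (0, 7, -7)
  hex 11: (-1, 8, -7)
  hex 12: (-2, 9, -7)
  hex 13: (-3, 9, -6)
  hex 14: (-4, 9, -5)
  hex 15: (-5, 9, -4)
  hex 16: (-5, 8, -3)
  hex 17: (-5, 7, -2)
Sorted: 18 hexes.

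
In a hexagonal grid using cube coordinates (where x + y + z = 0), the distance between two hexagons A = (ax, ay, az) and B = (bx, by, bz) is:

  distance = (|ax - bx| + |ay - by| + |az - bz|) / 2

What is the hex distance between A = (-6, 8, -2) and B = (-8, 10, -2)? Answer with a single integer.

|ax - bx| = |-6 - (-8)| = 2
|ay - by| = |8 - 10| = 2
|az - bz| = |-2 - (-2)| = 0
distance = (2 + 2 + 0) / 2 = 4 / 2 = 2

Answer: 2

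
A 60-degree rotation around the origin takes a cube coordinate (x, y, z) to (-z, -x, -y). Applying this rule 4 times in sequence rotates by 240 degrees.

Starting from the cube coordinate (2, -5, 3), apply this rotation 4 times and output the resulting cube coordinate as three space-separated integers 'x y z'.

Answer: 3 2 -5

Derivation:
Start: (2, -5, 3)
Step 1: (2, -5, 3) -> (-(3), -(2), -(-5)) = (-3, -2, 5)
Step 2: (-3, -2, 5) -> (-(5), -(-3), -(-2)) = (-5, 3, 2)
Step 3: (-5, 3, 2) -> (-(2), -(-5), -(3)) = (-2, 5, -3)
Step 4: (-2, 5, -3) -> (-(-3), -(-2), -(5)) = (3, 2, -5)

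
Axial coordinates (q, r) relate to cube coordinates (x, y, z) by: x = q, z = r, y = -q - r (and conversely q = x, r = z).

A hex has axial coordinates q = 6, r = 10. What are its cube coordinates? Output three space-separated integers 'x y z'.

Answer: 6 -16 10

Derivation:
x = q = 6
z = r = 10
y = -x - z = -(6) - (10) = -16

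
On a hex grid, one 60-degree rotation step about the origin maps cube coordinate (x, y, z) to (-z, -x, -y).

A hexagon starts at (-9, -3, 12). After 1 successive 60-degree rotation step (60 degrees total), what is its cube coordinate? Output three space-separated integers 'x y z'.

Answer: -12 9 3

Derivation:
Start: (-9, -3, 12)
Step 1: (-9, -3, 12) -> (-(12), -(-9), -(-3)) = (-12, 9, 3)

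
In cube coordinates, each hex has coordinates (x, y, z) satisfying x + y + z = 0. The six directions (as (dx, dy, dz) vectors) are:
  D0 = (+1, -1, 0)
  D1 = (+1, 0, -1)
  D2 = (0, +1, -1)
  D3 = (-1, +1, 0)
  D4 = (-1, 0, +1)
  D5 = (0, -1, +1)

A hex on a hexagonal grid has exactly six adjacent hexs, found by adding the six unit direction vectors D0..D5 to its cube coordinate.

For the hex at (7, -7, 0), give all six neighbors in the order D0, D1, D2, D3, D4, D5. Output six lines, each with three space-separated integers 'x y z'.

Answer: 8 -8 0
8 -7 -1
7 -6 -1
6 -6 0
6 -7 1
7 -8 1

Derivation:
Center: (7, -7, 0). Add each direction:
  D0: (7, -7, 0) + (1, -1, 0) = (8, -8, 0)
  D1: (7, -7, 0) + (1, 0, -1) = (8, -7, -1)
  D2: (7, -7, 0) + (0, 1, -1) = (7, -6, -1)
  D3: (7, -7, 0) + (-1, 1, 0) = (6, -6, 0)
  D4: (7, -7, 0) + (-1, 0, 1) = (6, -7, 1)
  D5: (7, -7, 0) + (0, -1, 1) = (7, -8, 1)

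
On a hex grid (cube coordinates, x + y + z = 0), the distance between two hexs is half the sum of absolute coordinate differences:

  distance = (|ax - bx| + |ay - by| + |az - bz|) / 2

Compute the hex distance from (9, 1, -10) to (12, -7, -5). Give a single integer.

Answer: 8

Derivation:
|ax - bx| = |9 - 12| = 3
|ay - by| = |1 - (-7)| = 8
|az - bz| = |-10 - (-5)| = 5
distance = (3 + 8 + 5) / 2 = 16 / 2 = 8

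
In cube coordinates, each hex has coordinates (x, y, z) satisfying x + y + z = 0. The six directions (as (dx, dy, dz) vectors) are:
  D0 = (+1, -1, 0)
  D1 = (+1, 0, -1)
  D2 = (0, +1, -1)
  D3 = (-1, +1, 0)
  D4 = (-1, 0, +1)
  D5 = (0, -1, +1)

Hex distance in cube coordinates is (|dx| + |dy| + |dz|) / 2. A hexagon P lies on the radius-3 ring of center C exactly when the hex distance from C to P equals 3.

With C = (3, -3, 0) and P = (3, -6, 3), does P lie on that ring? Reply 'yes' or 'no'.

|px - cx| = |3 - 3| = 0
|py - cy| = |-6 - (-3)| = 3
|pz - cz| = |3 - 0| = 3
distance = (0+3+3)/2 = 6/2 = 3
radius = 3; distance == radius -> yes

Answer: yes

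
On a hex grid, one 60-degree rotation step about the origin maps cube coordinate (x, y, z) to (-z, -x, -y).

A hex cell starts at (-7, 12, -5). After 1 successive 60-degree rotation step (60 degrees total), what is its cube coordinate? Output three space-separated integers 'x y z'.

Answer: 5 7 -12

Derivation:
Start: (-7, 12, -5)
Step 1: (-7, 12, -5) -> (-(-5), -(-7), -(12)) = (5, 7, -12)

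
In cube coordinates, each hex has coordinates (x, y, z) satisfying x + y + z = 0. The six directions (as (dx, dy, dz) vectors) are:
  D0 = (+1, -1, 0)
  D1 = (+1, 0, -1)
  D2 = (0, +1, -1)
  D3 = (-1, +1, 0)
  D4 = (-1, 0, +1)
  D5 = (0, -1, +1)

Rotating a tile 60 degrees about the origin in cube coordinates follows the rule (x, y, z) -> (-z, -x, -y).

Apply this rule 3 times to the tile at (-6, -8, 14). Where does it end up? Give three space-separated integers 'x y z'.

Start: (-6, -8, 14)
Step 1: (-6, -8, 14) -> (-(14), -(-6), -(-8)) = (-14, 6, 8)
Step 2: (-14, 6, 8) -> (-(8), -(-14), -(6)) = (-8, 14, -6)
Step 3: (-8, 14, -6) -> (-(-6), -(-8), -(14)) = (6, 8, -14)

Answer: 6 8 -14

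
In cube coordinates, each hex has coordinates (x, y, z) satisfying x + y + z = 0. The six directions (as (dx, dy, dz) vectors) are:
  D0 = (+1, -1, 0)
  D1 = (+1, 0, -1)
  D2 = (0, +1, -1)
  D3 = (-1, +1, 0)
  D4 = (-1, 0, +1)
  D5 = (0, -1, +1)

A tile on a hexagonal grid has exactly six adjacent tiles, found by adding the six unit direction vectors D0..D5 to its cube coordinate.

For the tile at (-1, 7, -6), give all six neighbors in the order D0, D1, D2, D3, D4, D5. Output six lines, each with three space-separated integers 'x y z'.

Answer: 0 6 -6
0 7 -7
-1 8 -7
-2 8 -6
-2 7 -5
-1 6 -5

Derivation:
Center: (-1, 7, -6). Add each direction:
  D0: (-1, 7, -6) + (1, -1, 0) = (0, 6, -6)
  D1: (-1, 7, -6) + (1, 0, -1) = (0, 7, -7)
  D2: (-1, 7, -6) + (0, 1, -1) = (-1, 8, -7)
  D3: (-1, 7, -6) + (-1, 1, 0) = (-2, 8, -6)
  D4: (-1, 7, -6) + (-1, 0, 1) = (-2, 7, -5)
  D5: (-1, 7, -6) + (0, -1, 1) = (-1, 6, -5)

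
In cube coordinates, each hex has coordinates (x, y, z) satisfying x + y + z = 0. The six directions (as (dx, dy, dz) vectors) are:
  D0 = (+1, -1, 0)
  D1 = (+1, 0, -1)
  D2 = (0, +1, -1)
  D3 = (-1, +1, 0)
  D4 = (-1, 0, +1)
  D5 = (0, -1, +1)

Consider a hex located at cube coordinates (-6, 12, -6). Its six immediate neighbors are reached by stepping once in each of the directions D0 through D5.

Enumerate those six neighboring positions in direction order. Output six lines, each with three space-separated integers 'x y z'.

Answer: -5 11 -6
-5 12 -7
-6 13 -7
-7 13 -6
-7 12 -5
-6 11 -5

Derivation:
Center: (-6, 12, -6). Add each direction:
  D0: (-6, 12, -6) + (1, -1, 0) = (-5, 11, -6)
  D1: (-6, 12, -6) + (1, 0, -1) = (-5, 12, -7)
  D2: (-6, 12, -6) + (0, 1, -1) = (-6, 13, -7)
  D3: (-6, 12, -6) + (-1, 1, 0) = (-7, 13, -6)
  D4: (-6, 12, -6) + (-1, 0, 1) = (-7, 12, -5)
  D5: (-6, 12, -6) + (0, -1, 1) = (-6, 11, -5)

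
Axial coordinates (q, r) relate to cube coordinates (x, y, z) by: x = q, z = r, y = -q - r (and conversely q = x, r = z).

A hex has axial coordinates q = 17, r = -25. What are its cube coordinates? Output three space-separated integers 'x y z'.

Answer: 17 8 -25

Derivation:
x = q = 17
z = r = -25
y = -x - z = -(17) - (-25) = 8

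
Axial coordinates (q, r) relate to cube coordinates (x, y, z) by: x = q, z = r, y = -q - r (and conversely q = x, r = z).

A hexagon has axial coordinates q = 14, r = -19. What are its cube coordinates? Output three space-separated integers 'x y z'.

x = q = 14
z = r = -19
y = -x - z = -(14) - (-19) = 5

Answer: 14 5 -19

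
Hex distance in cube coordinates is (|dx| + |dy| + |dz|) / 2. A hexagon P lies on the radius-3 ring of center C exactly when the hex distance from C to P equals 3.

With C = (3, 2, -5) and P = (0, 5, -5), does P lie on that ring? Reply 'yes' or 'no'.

|px - cx| = |0 - 3| = 3
|py - cy| = |5 - 2| = 3
|pz - cz| = |-5 - (-5)| = 0
distance = (3+3+0)/2 = 6/2 = 3
radius = 3; distance == radius -> yes

Answer: yes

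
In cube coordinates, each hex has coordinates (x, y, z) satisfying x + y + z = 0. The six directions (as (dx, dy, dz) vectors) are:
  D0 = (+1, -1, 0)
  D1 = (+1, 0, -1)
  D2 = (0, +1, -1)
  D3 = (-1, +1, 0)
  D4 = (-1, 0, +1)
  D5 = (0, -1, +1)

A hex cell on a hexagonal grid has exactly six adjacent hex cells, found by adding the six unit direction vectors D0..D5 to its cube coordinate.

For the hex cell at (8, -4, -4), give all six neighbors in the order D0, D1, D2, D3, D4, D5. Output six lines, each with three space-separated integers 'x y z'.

Answer: 9 -5 -4
9 -4 -5
8 -3 -5
7 -3 -4
7 -4 -3
8 -5 -3

Derivation:
Center: (8, -4, -4). Add each direction:
  D0: (8, -4, -4) + (1, -1, 0) = (9, -5, -4)
  D1: (8, -4, -4) + (1, 0, -1) = (9, -4, -5)
  D2: (8, -4, -4) + (0, 1, -1) = (8, -3, -5)
  D3: (8, -4, -4) + (-1, 1, 0) = (7, -3, -4)
  D4: (8, -4, -4) + (-1, 0, 1) = (7, -4, -3)
  D5: (8, -4, -4) + (0, -1, 1) = (8, -5, -3)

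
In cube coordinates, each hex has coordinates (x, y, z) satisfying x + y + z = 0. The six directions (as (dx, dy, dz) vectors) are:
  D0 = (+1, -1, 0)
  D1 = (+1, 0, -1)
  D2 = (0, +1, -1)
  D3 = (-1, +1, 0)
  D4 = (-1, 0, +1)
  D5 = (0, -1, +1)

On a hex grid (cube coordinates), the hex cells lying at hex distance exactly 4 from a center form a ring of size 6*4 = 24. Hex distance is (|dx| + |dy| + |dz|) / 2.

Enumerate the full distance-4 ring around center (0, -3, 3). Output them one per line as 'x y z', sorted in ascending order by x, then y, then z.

Answer: -4 -3 7
-4 -2 6
-4 -1 5
-4 0 4
-4 1 3
-3 -4 7
-3 1 2
-2 -5 7
-2 1 1
-1 -6 7
-1 1 0
0 -7 7
0 1 -1
1 -7 6
1 0 -1
2 -7 5
2 -1 -1
3 -7 4
3 -2 -1
4 -7 3
4 -6 2
4 -5 1
4 -4 0
4 -3 -1

Derivation:
Walk ring at distance 4 from (0, -3, 3):
Start at center + D4*4 = (-4, -3, 7)
  hex 0: (-4, -3, 7)
  hex 1: (-3, -4, 7)
  hex 2: (-2, -5, 7)
  hex 3: (-1, -6, 7)
  hex 4: (0, -7, 7)
  hex 5: (1, -7, 6)
  hex 6: (2, -7, 5)
  hex 7: (3, -7, 4)
  hex 8: (4, -7, 3)
  hex 9: (4, -6, 2)
  hex 10: (4, -5, 1)
  hex 11: (4, -4, 0)
  hex 12: (4, -3, -1)
  hex 13: (3, -2, -1)
  hex 14: (2, -1, -1)
  hex 15: (1, 0, -1)
  hex 16: (0, 1, -1)
  hex 17: (-1, 1, 0)
  hex 18: (-2, 1, 1)
  hex 19: (-3, 1, 2)
  hex 20: (-4, 1, 3)
  hex 21: (-4, 0, 4)
  hex 22: (-4, -1, 5)
  hex 23: (-4, -2, 6)
Sorted: 24 hexes.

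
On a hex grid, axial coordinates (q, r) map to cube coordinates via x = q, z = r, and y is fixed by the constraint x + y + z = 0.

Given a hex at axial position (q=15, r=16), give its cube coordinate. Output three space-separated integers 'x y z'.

x = q = 15
z = r = 16
y = -x - z = -(15) - (16) = -31

Answer: 15 -31 16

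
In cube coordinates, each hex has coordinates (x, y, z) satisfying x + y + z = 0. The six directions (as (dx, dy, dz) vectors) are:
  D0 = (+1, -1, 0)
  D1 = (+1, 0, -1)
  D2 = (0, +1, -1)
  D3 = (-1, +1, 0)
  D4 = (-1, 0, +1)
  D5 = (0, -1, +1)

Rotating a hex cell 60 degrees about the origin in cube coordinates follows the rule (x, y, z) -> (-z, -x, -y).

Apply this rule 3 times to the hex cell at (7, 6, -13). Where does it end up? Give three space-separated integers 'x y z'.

Start: (7, 6, -13)
Step 1: (7, 6, -13) -> (-(-13), -(7), -(6)) = (13, -7, -6)
Step 2: (13, -7, -6) -> (-(-6), -(13), -(-7)) = (6, -13, 7)
Step 3: (6, -13, 7) -> (-(7), -(6), -(-13)) = (-7, -6, 13)

Answer: -7 -6 13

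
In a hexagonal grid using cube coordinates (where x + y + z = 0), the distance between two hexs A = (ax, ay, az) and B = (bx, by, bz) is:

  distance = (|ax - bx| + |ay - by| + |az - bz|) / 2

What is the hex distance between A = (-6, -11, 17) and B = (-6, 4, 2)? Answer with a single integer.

|ax - bx| = |-6 - (-6)| = 0
|ay - by| = |-11 - 4| = 15
|az - bz| = |17 - 2| = 15
distance = (0 + 15 + 15) / 2 = 30 / 2 = 15

Answer: 15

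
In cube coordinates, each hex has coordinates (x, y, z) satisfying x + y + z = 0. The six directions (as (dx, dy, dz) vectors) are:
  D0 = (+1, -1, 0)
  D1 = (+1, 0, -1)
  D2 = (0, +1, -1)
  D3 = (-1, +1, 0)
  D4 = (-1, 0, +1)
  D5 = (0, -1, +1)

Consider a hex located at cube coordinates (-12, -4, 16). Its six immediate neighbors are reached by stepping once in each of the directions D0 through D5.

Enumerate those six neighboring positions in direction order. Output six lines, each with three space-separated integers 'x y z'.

Answer: -11 -5 16
-11 -4 15
-12 -3 15
-13 -3 16
-13 -4 17
-12 -5 17

Derivation:
Center: (-12, -4, 16). Add each direction:
  D0: (-12, -4, 16) + (1, -1, 0) = (-11, -5, 16)
  D1: (-12, -4, 16) + (1, 0, -1) = (-11, -4, 15)
  D2: (-12, -4, 16) + (0, 1, -1) = (-12, -3, 15)
  D3: (-12, -4, 16) + (-1, 1, 0) = (-13, -3, 16)
  D4: (-12, -4, 16) + (-1, 0, 1) = (-13, -4, 17)
  D5: (-12, -4, 16) + (0, -1, 1) = (-12, -5, 17)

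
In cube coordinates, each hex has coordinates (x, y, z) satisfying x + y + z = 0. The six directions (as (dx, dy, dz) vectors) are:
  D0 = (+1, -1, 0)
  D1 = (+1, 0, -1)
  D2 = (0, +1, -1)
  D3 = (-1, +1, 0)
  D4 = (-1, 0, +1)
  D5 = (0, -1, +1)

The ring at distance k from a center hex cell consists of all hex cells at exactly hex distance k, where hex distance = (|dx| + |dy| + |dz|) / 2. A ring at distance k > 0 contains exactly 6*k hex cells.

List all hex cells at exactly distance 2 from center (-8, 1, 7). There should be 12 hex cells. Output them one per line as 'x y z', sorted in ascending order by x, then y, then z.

Answer: -10 1 9
-10 2 8
-10 3 7
-9 0 9
-9 3 6
-8 -1 9
-8 3 5
-7 -1 8
-7 2 5
-6 -1 7
-6 0 6
-6 1 5

Derivation:
Walk ring at distance 2 from (-8, 1, 7):
Start at center + D4*2 = (-10, 1, 9)
  hex 0: (-10, 1, 9)
  hex 1: (-9, 0, 9)
  hex 2: (-8, -1, 9)
  hex 3: (-7, -1, 8)
  hex 4: (-6, -1, 7)
  hex 5: (-6, 0, 6)
  hex 6: (-6, 1, 5)
  hex 7: (-7, 2, 5)
  hex 8: (-8, 3, 5)
  hex 9: (-9, 3, 6)
  hex 10: (-10, 3, 7)
  hex 11: (-10, 2, 8)
Sorted: 12 hexes.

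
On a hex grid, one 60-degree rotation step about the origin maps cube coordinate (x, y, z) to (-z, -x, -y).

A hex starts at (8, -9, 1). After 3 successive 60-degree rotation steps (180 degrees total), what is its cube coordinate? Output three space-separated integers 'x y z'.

Start: (8, -9, 1)
Step 1: (8, -9, 1) -> (-(1), -(8), -(-9)) = (-1, -8, 9)
Step 2: (-1, -8, 9) -> (-(9), -(-1), -(-8)) = (-9, 1, 8)
Step 3: (-9, 1, 8) -> (-(8), -(-9), -(1)) = (-8, 9, -1)

Answer: -8 9 -1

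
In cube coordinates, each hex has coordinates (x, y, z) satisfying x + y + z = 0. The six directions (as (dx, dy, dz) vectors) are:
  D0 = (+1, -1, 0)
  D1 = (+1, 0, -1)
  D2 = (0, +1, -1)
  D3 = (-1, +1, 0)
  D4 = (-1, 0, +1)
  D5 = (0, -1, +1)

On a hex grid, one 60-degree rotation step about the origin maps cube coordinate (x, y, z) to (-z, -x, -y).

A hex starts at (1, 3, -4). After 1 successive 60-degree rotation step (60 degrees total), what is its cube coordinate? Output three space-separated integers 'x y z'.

Start: (1, 3, -4)
Step 1: (1, 3, -4) -> (-(-4), -(1), -(3)) = (4, -1, -3)

Answer: 4 -1 -3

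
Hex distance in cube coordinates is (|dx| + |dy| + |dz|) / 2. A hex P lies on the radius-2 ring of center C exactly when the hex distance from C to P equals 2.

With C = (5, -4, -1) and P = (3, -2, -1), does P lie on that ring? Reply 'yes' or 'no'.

|px - cx| = |3 - 5| = 2
|py - cy| = |-2 - (-4)| = 2
|pz - cz| = |-1 - (-1)| = 0
distance = (2+2+0)/2 = 4/2 = 2
radius = 2; distance == radius -> yes

Answer: yes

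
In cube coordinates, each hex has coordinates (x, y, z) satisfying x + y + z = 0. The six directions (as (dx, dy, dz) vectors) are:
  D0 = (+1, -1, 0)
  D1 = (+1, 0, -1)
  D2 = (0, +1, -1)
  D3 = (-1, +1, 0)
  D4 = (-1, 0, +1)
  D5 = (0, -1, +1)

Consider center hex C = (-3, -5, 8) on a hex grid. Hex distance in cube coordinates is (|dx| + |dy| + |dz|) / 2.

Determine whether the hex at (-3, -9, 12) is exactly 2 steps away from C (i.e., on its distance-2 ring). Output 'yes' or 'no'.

Answer: no

Derivation:
|px - cx| = |-3 - (-3)| = 0
|py - cy| = |-9 - (-5)| = 4
|pz - cz| = |12 - 8| = 4
distance = (0+4+4)/2 = 8/2 = 4
radius = 2; distance != radius -> no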